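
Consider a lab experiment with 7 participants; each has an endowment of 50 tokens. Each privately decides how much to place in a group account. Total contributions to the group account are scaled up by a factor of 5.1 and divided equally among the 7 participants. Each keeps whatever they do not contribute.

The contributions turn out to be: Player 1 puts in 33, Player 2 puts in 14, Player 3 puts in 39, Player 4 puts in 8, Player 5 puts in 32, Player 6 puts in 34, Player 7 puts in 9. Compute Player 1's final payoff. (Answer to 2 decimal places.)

Total contributed: 33 + 14 + 39 + 8 + 32 + 34 + 9 = 169.
Each receives 5.1 × 169 / 7 = 123.13 from the group account.
Player 1 keeps 50 − 33 = 17, so Player 1's payoff is 17 + 123.13 = 140.13.

140.13 tokens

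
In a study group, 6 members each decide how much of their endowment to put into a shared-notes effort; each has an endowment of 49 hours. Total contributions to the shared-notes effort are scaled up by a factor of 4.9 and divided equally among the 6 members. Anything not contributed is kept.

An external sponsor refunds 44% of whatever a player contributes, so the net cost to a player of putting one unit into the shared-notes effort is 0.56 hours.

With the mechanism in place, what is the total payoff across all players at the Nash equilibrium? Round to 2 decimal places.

1569.96 hours

With the mechanism, a contributed unit returns (4.9/6) / 0.56 = 1.4583 per unit of net cost to the contributor — now above 1 — so contributing fully is weakly dominant for every player.
At the Nash equilibrium everyone contributes 49. Group total payoff = 6 × (49 × 0.44 + 4.9 × 49) = 1569.96.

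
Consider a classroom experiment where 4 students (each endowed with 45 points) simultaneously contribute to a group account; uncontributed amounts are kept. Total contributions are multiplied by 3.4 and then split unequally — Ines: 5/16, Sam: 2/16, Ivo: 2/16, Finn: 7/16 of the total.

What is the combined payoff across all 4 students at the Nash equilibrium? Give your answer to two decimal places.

396.00 points

For player j, contributing a unit is worthwhile iff 3.4 × (j's share) ≥ 1, i.e. iff j's share is at least 0.2941.
Ines and Finn are above the threshold, contributing 45 each; the remaining 2 contribute 0. Total contributed: 90.
The group account pays out 3.4 × 90 = 306.00 in total (split across the unequal shares, but the aggregate is all that matters for the group sum).
The 2 free-riders keep 45 each, adding 90. Group total = 90 + 306.00 = 396.00.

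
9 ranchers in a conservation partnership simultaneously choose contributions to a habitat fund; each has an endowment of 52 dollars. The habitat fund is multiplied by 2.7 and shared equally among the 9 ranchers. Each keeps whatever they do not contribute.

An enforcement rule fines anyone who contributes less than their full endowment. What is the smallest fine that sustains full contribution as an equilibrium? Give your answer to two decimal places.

Given the others contribute fully, the best deviation is to contribute 0 (any partial contribution still incurs the fine and gives up units whose private return 0.3000 is below 1).
Deviating from 52 to 0 saves 52 dollars but forfeits the deviator's share of the drop in the habitat fund: 2.7/9 × 52 = 15.60.
So the deviation gain is 52 − 15.60 = 36.40, and the fine must be at least 36.40 dollars to wipe it out.

36.40 dollars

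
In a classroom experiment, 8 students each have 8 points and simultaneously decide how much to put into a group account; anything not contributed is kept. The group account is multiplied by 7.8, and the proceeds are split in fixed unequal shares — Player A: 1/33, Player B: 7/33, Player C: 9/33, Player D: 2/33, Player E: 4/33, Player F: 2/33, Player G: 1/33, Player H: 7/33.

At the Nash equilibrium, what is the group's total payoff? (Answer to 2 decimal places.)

227.20 points

A player with share s gets back 7.8·s per unit contributed, so full contribution is dominant for anyone with s > 1/7.8 = 0.1282 and zero contribution is dominant for anyone below.
Player B, Player C and Player H clear that bar, contributing 8 each; the remaining 5 contribute 0. Total contributed: 24.
The group account pays out 7.8 × 24 = 187.20 in total (split across the unequal shares, but the aggregate is all that matters for the group sum).
The 5 free-riders keep 8 each, adding 40. Group total = 40 + 187.20 = 227.20.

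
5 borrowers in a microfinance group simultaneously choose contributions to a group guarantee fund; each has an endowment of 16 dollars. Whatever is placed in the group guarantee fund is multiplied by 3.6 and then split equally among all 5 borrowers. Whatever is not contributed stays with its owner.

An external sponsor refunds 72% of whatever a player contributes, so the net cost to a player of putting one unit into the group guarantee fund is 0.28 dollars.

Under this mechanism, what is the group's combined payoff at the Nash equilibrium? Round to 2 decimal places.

The effective private return per unit is now (3.6/5) / 0.28 = 2.5714 > 1, so every player's dominant strategy flips to full contribution.
At the Nash equilibrium everyone contributes 16. Group total payoff = 5 × (16 × 0.72 + 3.6 × 16) = 345.60.

345.60 dollars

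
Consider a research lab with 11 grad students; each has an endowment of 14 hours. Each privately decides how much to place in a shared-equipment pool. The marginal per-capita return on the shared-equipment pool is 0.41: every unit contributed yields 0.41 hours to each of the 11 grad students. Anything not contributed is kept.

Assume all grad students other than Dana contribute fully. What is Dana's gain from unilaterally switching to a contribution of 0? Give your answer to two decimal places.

8.26 hours

Switching from a contribution of 14 to 0 lets Dana keep an extra 14 hours, but lowers the shared-equipment pool by 14, which costs Dana their own share of that drop: 0.41 × 14 = 5.74.
Net gain = 14 − 5.74 = 8.26. The private return per contributed unit (0.41) is below 1, so free-riding is indeed the best response regardless of what the others do.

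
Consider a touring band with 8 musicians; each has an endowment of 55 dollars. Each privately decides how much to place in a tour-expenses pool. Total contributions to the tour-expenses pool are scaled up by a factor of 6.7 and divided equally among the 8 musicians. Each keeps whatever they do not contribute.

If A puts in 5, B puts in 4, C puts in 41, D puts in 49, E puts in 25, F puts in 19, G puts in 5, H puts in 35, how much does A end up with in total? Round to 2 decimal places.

Total contributed: 5 + 4 + 41 + 49 + 25 + 19 + 5 + 35 = 183.
Each receives 6.7 × 183 / 8 = 153.26 from the tour-expenses pool.
A keeps 55 − 5 = 50, so A's payoff is 50 + 153.26 = 203.26.

203.26 dollars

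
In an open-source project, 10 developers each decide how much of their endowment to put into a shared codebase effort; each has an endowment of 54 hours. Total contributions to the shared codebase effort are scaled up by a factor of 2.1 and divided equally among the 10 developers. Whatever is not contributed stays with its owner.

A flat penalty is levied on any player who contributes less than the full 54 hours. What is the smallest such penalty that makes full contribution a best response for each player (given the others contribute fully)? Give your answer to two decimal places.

Given the others contribute fully, the best deviation is to contribute 0 (any partial contribution still incurs the fine and gives up units whose private return 0.2100 is below 1).
Deviating from 54 to 0 saves 54 hours but forfeits the deviator's share of the drop in the shared codebase effort: 2.1/10 × 54 = 11.34.
So the deviation gain is 54 − 11.34 = 42.66, and the fine must be at least 42.66 hours to wipe it out.

42.66 hours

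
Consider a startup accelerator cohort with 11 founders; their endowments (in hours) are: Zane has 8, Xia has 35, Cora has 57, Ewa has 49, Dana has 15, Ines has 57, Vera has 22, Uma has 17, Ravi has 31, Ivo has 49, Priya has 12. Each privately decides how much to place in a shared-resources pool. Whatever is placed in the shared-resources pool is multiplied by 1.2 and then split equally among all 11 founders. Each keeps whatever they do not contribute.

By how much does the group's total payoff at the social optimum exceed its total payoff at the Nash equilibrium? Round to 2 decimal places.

70.40 hours

The private return per contributed unit is 1.2/11 = 0.1091 < 1 for every player regardless of endowment, so the Nash equilibrium is zero contribution and the group total is Σ E_j = 8 + 35 + 57 + 49 + 15 + 57 + 22 + 17 + 31 + 49 + 12 = 352.
Each contributed unit returns 1.200 to the group, so the social optimum is full contribution by everyone: group total = 1.200 × 352 = 422.40.
Efficiency loss = (1.200 − 1) × 352 = 70.40.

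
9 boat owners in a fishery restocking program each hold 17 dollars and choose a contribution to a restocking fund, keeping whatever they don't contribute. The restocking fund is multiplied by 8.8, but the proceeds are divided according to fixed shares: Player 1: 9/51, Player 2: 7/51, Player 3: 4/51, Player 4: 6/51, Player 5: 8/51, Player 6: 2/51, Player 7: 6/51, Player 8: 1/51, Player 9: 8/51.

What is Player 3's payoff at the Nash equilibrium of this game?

A player with share s gets back 8.8·s per unit contributed, so full contribution is dominant for anyone with s > 1/8.8 = 0.1136 and zero contribution is dominant for anyone below.
Player 1, Player 2, Player 4, Player 5, Player 7 and Player 9 clear that bar, contributing 17 each; the remaining 3 contribute 0. Total contributed: 102.
Player 3 keeps 17 and receives 8.8 × 102 × 4/51 = 70.40 from the restocking fund, for a payoff of 87.40.

87.40 dollars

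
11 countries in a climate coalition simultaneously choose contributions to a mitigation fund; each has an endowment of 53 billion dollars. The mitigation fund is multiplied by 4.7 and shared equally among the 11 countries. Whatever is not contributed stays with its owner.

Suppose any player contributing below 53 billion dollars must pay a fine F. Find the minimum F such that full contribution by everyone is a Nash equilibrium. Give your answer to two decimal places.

Given the others contribute fully, the best deviation is to contribute 0 (any partial contribution still incurs the fine and gives up units whose private return 0.4273 is below 1).
Deviating from 53 to 0 saves 53 billion dollars but forfeits the deviator's share of the drop in the mitigation fund: 4.7/11 × 53 = 22.65.
So the deviation gain is 53 − 22.65 = 30.35, and the fine must be at least 30.35 billion dollars to wipe it out.

30.35 billion dollars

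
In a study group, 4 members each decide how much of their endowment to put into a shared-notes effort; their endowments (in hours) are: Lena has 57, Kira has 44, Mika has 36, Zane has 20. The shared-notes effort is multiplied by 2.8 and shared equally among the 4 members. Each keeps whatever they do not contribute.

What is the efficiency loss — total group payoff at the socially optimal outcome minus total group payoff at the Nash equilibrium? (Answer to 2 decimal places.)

The private return per contributed unit is 2.8/4 = 0.7000 < 1 for every player regardless of endowment, so the Nash equilibrium is zero contribution and the group total is Σ E_j = 57 + 44 + 36 + 20 = 157.
Each contributed unit returns 2.800 to the group, so the social optimum is full contribution by everyone: group total = 2.800 × 157 = 439.60.
Efficiency loss = (2.800 − 1) × 157 = 282.60.

282.60 hours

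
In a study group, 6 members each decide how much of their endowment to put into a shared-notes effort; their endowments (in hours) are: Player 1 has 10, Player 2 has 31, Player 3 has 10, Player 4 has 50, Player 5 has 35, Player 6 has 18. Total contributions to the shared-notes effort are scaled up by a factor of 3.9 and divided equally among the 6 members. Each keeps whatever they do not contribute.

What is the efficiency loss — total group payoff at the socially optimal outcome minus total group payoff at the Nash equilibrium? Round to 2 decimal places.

446.60 hours

The private return per contributed unit is 3.9/6 = 0.6500 < 1 for every player regardless of endowment, so the Nash equilibrium is zero contribution and the group total is Σ E_j = 10 + 31 + 10 + 50 + 35 + 18 = 154.
Each contributed unit returns 3.900 to the group, so the social optimum is full contribution by everyone: group total = 3.900 × 154 = 600.60.
Efficiency loss = (3.900 − 1) × 154 = 446.60.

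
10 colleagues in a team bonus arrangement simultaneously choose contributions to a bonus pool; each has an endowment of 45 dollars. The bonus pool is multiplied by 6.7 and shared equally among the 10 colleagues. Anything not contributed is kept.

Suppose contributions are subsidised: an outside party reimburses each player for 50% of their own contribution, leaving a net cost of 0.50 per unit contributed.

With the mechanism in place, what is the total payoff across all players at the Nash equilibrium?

3240.00 dollars

Under the mechanism each unit contributed yields (6.7/10) / 0.50 = 1.3400 back to its contributor per unit of net cost, which exceeds 1, making full contribution the dominant choice for everyone.
At the Nash equilibrium everyone contributes 45. Group total payoff = 10 × (45 × 0.50 + 6.7 × 45) = 3240.00.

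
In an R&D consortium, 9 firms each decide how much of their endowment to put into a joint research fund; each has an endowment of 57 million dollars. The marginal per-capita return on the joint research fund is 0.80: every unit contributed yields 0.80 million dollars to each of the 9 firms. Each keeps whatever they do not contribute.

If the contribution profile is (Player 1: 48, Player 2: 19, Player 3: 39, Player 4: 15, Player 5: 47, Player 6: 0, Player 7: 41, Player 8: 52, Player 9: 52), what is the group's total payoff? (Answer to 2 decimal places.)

2453.60 million dollars

Total contributed: 48 + 19 + 39 + 15 + 47 + 0 + 41 + 52 + 52 = 313; total kept: 9 × 57 − 313 = 200.
The joint research fund pays out 0.80 × 9 × 313 = 2253.60 in aggregate.
Group total = 200 + 2253.60 = 2453.60.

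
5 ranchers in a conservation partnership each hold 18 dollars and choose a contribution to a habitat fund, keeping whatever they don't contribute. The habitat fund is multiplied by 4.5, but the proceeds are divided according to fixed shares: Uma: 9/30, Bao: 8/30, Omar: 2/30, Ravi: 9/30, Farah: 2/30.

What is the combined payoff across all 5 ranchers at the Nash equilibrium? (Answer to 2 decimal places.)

Each unit j contributes comes back to j as 4.5 × (j's share), so j prefers to contribute only if that share exceeds 1/4.5 = 0.2222; otherwise keeping the unit dominates.
Uma, Bao and Ravi are above the threshold, contributing 18 each; the remaining 2 contribute 0. Total contributed: 54.
The habitat fund pays out 4.5 × 54 = 243.00 in total (split across the unequal shares, but the aggregate is all that matters for the group sum).
The 2 free-riders keep 18 each, adding 36. Group total = 36 + 243.00 = 279.00.

279.00 dollars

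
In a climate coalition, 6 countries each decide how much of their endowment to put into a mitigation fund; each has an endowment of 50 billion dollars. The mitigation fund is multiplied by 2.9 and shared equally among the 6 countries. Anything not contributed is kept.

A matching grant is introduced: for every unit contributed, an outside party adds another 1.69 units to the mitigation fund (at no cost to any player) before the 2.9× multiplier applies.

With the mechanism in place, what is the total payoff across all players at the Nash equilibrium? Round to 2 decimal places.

Under the mechanism each unit contributed yields 2.9 × 2.69 / 6 = 1.3002 back to its contributor per unit of net cost, which exceeds 1, making full contribution the dominant choice for everyone.
At the Nash equilibrium everyone contributes 50. Group total payoff = 2.9 × 2.69 × 300 = 2340.30.

2340.30 billion dollars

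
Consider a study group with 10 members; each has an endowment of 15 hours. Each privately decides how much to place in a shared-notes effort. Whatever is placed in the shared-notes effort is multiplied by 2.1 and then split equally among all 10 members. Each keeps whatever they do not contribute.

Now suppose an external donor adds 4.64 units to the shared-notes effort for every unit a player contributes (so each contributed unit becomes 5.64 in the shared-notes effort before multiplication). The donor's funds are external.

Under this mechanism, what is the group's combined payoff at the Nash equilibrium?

1776.60 hours

With the mechanism, a contributed unit returns 2.1 × 5.64 / 10 = 1.1844 per unit of net cost to the contributor — now above 1 — so contributing fully is weakly dominant for every player.
So the Nash equilibrium is full contribution by all 10; the group earns 2.1 × 5.64 × 150 = 1776.60.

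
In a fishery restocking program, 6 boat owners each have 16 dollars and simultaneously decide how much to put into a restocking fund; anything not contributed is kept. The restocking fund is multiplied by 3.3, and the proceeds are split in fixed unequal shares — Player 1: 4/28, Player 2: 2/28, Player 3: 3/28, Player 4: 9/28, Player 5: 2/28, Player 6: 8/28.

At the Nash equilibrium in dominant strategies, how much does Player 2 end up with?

Each unit j contributes comes back to j as 3.3 × (j's share), so j prefers to contribute only if that share exceeds 1/3.3 = 0.3030; otherwise keeping the unit dominates.
Only Player 4 (9/28) clears that bar, contributing 16; the remaining 5 contribute 0. Total contributed: 16.
Player 2 keeps 16 and receives 3.3 × 16 × 2/28 = 3.77 from the restocking fund, for a payoff of 19.77.

19.77 dollars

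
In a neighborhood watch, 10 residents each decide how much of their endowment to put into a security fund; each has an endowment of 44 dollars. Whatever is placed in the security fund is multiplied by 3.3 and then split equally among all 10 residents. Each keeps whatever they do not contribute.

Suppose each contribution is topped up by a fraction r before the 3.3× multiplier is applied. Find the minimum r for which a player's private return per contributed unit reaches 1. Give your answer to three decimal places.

2.030

With matching at rate r, one contributed unit becomes (1 + r) in the security fund and returns 3.3 × (1 + r) / 10 to the contributor.
Setting this equal to 1: 1 + r = 10/3.3 = 3.0303.
So the minimum matching rate is r = 3.0303 − 1 = 2.030.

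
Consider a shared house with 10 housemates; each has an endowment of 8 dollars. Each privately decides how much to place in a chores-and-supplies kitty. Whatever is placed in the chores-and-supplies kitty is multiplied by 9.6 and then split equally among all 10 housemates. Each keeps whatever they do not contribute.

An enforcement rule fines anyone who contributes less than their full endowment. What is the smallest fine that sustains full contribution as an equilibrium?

Given the others contribute fully, the best deviation is to contribute 0 (any partial contribution still incurs the fine and gives up units whose private return 0.9600 is below 1).
Deviating from 8 to 0 saves 8 dollars but forfeits the deviator's share of the drop in the chores-and-supplies kitty: 9.6/10 × 8 = 7.68.
So the deviation gain is 8 − 7.68 = 0.32, and the fine must be at least 0.32 dollars to wipe it out.

0.32 dollars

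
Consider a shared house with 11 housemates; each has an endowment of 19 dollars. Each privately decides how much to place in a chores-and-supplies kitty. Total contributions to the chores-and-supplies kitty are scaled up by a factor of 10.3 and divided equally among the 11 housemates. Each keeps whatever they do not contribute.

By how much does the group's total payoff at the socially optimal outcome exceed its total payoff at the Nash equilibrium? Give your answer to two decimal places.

1943.70 dollars

Each contributed unit returns 10.3/11 = 0.9364 to its contributor — below 1 — so contributing 0 is dominant for every player. At the Nash equilibrium everyone keeps their 19, and the group total is 11 × 19 = 209.
Each contributed unit returns 10.300 to the group as a whole (0.9364 to each of 11 players), which exceeds 1, so the social optimum is full contribution: group total = 10.300 × 209 = 2152.70.
Efficiency loss = 2152.70 − 209 = 1943.70.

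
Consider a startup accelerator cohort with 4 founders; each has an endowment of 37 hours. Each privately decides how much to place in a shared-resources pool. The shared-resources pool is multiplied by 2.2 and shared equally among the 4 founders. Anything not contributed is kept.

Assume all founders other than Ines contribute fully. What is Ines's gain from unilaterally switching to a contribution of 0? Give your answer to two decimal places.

Switching from a contribution of 37 to 0 lets Ines keep an extra 37 hours, but lowers the shared-resources pool by 37, which costs Ines their own share of that drop: 2.2/4 × 37 = 20.35.
Net gain = 37 − 20.35 = 16.65. The private return per contributed unit (0.5500) is below 1, so free-riding is indeed the best response regardless of what the others do.

16.65 hours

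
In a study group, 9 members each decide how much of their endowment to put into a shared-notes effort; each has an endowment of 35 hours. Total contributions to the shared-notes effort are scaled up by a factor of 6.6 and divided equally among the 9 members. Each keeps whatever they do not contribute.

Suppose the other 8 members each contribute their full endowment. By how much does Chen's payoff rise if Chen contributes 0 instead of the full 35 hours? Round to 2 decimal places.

9.33 hours

Switching from a contribution of 35 to 0 lets Chen keep an extra 35 hours, but lowers the shared-notes effort by 35, which costs Chen their own share of that drop: 6.6/9 × 35 = 25.67.
Net gain = 35 − 25.67 = 9.33. The private return per contributed unit (0.7333) is below 1, so free-riding is indeed the best response regardless of what the others do.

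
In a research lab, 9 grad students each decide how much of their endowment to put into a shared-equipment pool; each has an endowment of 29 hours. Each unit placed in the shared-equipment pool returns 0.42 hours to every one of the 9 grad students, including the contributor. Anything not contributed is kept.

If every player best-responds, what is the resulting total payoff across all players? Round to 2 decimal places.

261.00 hours

The private return per contributed unit is 0.42 < 1, so contributing 0 is dominant for every player. At the Nash equilibrium everyone keeps their 29, and the group total is 9 × 29 = 261.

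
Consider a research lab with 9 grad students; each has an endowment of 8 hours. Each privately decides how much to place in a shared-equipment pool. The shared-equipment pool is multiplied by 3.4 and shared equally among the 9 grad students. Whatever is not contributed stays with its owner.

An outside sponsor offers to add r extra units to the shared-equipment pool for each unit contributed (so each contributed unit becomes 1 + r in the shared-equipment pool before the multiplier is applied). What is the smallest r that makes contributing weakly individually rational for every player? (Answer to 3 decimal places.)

With matching at rate r, one contributed unit becomes (1 + r) in the shared-equipment pool and returns 3.4 × (1 + r) / 9 to the contributor.
Setting this equal to 1: 1 + r = 9/3.4 = 2.6471.
So the minimum matching rate is r = 2.6471 − 1 = 1.647.

1.647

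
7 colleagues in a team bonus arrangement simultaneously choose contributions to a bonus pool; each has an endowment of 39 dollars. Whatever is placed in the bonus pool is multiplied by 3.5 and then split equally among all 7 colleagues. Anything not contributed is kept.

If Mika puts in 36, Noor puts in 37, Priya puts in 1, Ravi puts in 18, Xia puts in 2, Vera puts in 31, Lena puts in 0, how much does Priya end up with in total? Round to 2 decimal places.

100.50 dollars

Total contributed: 36 + 37 + 1 + 18 + 2 + 31 + 0 = 125.
Each receives 3.5 × 125 / 7 = 62.50 from the bonus pool.
Priya keeps 39 − 1 = 38, so Priya's payoff is 38 + 62.50 = 100.50.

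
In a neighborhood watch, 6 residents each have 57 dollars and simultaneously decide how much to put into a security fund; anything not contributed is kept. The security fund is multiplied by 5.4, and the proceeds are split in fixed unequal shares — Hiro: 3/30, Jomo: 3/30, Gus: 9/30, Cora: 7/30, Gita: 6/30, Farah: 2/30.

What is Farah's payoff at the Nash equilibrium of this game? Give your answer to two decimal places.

Player j's private return per contributed unit is 5.4 × (j's share). Contributing is weakly dominant for j when that share is at least 1/5.4 = 0.1852, and contributing 0 is dominant otherwise.
The shares above 0.1852 belong to Gus, Cora and Gita, contributing 57 each; the remaining 3 contribute 0. Total contributed: 171.
Farah keeps 57 and receives 5.4 × 171 × 2/30 = 61.56 from the security fund, for a payoff of 118.56.

118.56 dollars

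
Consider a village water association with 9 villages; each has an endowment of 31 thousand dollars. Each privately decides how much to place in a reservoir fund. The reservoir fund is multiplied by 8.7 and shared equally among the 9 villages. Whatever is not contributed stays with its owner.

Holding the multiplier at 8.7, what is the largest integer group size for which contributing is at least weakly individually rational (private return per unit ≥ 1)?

8

Private return per unit is 8.7/(group size), which is ≥ 1 whenever the group size is ≤ 8.7.
The largest such integer is 8.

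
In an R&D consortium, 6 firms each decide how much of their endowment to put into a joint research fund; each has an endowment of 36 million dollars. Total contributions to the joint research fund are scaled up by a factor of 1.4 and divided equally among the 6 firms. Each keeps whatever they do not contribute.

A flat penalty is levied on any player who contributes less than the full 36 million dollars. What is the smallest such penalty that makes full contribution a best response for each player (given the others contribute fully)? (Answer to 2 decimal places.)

Given the others contribute fully, the best deviation is to contribute 0 (any partial contribution still incurs the fine and gives up units whose private return 0.2333 is below 1).
Deviating from 36 to 0 saves 36 million dollars but forfeits the deviator's share of the drop in the joint research fund: 1.4/6 × 36 = 8.40.
So the deviation gain is 36 − 8.40 = 27.60, and the fine must be at least 27.60 million dollars to wipe it out.

27.60 million dollars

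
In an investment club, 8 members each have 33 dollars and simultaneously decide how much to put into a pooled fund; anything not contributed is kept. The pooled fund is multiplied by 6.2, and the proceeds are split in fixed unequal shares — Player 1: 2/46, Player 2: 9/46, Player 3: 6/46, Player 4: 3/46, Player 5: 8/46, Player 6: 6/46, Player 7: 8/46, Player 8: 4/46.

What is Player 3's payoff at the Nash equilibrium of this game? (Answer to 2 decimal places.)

Each unit j contributes comes back to j as 6.2 × (j's share), so j prefers to contribute only if that share exceeds 1/6.2 = 0.1613; otherwise keeping the unit dominates.
The shares above 0.1613 belong to Player 2, Player 5 and Player 7, contributing 33 each; the remaining 5 contribute 0. Total contributed: 99.
Player 3 keeps 33 and receives 6.2 × 99 × 6/46 = 80.06 from the pooled fund, for a payoff of 113.06.

113.06 dollars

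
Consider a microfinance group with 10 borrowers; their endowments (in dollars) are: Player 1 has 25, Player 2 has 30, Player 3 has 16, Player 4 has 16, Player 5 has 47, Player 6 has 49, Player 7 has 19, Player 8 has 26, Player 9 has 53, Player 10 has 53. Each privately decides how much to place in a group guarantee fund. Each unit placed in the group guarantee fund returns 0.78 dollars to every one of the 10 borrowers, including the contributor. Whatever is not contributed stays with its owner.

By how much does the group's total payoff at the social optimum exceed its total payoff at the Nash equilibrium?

The private return per contributed unit is 0.78 < 1 for everyone, so the Nash equilibrium is zero contribution and the group total is Σ E_j = 25 + 30 + 16 + 16 + 47 + 49 + 19 + 26 + 53 + 53 = 334.
Each contributed unit returns 7.800 to the group, so the social optimum is full contribution by everyone: group total = 7.800 × 334 = 2605.20.
Efficiency loss = (7.800 − 1) × 334 = 2271.20.

2271.20 dollars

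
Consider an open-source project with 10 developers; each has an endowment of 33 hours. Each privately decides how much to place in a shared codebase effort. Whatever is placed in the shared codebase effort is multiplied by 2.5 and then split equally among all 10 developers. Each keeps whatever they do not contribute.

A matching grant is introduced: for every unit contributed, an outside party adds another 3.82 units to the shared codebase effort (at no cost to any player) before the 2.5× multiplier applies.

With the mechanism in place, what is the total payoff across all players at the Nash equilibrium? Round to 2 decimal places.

The effective private return per unit is now 2.5 × 4.82 / 10 = 1.2050 > 1, so every player's dominant strategy flips to full contribution.
At the Nash equilibrium everyone contributes 33. Group total payoff = 2.5 × 4.82 × 330 = 3976.50.

3976.50 hours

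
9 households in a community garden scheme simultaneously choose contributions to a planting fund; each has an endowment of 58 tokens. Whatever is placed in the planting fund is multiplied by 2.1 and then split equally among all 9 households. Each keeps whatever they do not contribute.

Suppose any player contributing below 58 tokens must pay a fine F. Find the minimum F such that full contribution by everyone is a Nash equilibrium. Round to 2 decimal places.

Given the others contribute fully, the best deviation is to contribute 0 (any partial contribution still incurs the fine and gives up units whose private return 0.2333 is below 1).
Deviating from 58 to 0 saves 58 tokens but forfeits the deviator's share of the drop in the planting fund: 2.1/9 × 58 = 13.53.
So the deviation gain is 58 − 13.53 = 44.47, and the fine must be at least 44.47 tokens to wipe it out.

44.47 tokens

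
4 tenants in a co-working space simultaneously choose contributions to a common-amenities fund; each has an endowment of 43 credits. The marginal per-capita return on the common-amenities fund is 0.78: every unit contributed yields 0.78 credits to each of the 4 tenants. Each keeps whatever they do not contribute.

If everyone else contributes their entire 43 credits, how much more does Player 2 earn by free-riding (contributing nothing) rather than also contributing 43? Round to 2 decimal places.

Switching from a contribution of 43 to 0 lets Player 2 keep an extra 43 credits, but lowers the common-amenities fund by 43, which costs Player 2 their own share of that drop: 0.78 × 43 = 33.54.
Net gain = 43 − 33.54 = 9.46. The private return per contributed unit (0.78) is below 1, so free-riding is indeed the best response regardless of what the others do.

9.46 credits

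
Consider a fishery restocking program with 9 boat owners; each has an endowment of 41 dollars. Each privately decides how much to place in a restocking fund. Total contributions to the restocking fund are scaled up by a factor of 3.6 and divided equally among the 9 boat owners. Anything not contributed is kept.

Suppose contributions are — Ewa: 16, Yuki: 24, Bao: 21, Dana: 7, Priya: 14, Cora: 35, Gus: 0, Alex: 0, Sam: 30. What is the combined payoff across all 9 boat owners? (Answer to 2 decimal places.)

751.20 dollars

Total contributed: 16 + 24 + 21 + 7 + 14 + 35 + 0 + 0 + 30 = 147; total kept: 9 × 41 − 147 = 222.
The restocking fund pays out 3.6 × 147 = 529.20 in aggregate.
Group total = 222 + 529.20 = 751.20.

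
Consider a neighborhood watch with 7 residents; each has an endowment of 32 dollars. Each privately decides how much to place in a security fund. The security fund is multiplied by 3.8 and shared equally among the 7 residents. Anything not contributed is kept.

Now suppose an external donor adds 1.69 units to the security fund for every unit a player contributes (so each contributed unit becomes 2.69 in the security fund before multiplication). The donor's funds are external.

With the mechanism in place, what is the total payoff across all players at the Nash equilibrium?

With the mechanism, a contributed unit returns 3.8 × 2.69 / 7 = 1.4603 per unit of net cost to the contributor — now above 1 — so contributing fully is weakly dominant for every player.
So the Nash equilibrium is full contribution by all 7; the group earns 3.8 × 2.69 × 224 = 2289.73.

2289.73 dollars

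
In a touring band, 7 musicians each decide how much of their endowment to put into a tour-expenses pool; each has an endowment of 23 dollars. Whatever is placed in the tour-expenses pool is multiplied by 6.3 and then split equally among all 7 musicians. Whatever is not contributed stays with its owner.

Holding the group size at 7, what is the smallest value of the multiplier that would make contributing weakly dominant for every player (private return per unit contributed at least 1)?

7

A contributed unit returns (multiplier)/7 to its contributor.
This reaches 1 exactly when the multiplier is 7.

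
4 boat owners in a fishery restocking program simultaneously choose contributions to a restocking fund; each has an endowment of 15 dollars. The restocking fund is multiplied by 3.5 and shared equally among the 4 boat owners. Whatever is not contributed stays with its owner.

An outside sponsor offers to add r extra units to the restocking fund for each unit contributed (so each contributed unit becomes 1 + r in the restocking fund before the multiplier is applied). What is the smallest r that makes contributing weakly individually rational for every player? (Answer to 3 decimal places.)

With matching at rate r, one contributed unit becomes (1 + r) in the restocking fund and returns 3.5 × (1 + r) / 4 to the contributor.
Setting this equal to 1: 1 + r = 4/3.5 = 1.1429.
So the minimum matching rate is r = 1.1429 − 1 = 0.143.

0.143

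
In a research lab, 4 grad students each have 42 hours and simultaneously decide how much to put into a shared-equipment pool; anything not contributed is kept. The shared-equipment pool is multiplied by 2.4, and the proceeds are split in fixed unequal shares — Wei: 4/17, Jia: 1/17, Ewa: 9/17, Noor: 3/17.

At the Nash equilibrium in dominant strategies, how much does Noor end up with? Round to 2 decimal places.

Player j's private return per contributed unit is 2.4 × (j's share). Contributing is weakly dominant for j when that share is at least 1/2.4 = 0.4167, and contributing 0 is dominant otherwise.
Ewa alone (share 9/17) is above the threshold, contributing 42; the remaining 3 contribute 0. Total contributed: 42.
Noor keeps 42 and receives 2.4 × 42 × 3/17 = 17.79 from the shared-equipment pool, for a payoff of 59.79.

59.79 hours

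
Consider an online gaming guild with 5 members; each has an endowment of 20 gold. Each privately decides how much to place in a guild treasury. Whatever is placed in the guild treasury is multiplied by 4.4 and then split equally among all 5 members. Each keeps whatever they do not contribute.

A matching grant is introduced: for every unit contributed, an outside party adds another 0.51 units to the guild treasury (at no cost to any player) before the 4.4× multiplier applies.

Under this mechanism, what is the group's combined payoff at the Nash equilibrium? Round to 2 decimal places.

664.40 gold

The effective private return per unit is now 4.4 × 1.51 / 5 = 1.3288 > 1, so every player's dominant strategy flips to full contribution.
At the Nash equilibrium everyone contributes 20. Group total payoff = 4.4 × 1.51 × 100 = 664.40.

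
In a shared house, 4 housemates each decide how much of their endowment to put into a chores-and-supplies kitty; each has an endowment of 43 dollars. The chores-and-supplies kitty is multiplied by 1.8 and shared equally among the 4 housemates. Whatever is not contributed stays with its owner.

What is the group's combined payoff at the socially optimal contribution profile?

309.60 dollars

Each contributed unit returns 1.800 to the group as a whole (0.4500 to each of 4 players), which exceeds 1, so the social optimum is full contribution: group total = 1.800 × 172 = 309.60.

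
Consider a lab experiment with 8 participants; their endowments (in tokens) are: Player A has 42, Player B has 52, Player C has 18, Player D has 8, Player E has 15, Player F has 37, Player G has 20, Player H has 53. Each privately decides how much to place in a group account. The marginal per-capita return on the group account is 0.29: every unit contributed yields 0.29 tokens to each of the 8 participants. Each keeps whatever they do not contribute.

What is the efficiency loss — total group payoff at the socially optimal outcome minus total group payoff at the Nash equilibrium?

The private return per contributed unit is 0.29 < 1 for everyone, so the Nash equilibrium is zero contribution and the group total is Σ E_j = 42 + 52 + 18 + 8 + 15 + 37 + 20 + 53 = 245.
Each contributed unit returns 2.320 to the group, so the social optimum is full contribution by everyone: group total = 2.320 × 245 = 568.40.
Efficiency loss = (2.320 − 1) × 245 = 323.40.

323.40 tokens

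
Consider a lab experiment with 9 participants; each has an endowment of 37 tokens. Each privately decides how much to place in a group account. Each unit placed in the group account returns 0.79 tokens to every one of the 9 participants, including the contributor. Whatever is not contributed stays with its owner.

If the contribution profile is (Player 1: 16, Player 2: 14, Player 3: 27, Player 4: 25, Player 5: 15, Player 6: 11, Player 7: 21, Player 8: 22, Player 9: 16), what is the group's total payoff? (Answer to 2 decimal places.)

Total contributed: 16 + 14 + 27 + 25 + 15 + 11 + 21 + 22 + 16 = 167; total kept: 9 × 37 − 167 = 166.
The group account pays out 0.79 × 9 × 167 = 1187.37 in aggregate.
Group total = 166 + 1187.37 = 1353.37.

1353.37 tokens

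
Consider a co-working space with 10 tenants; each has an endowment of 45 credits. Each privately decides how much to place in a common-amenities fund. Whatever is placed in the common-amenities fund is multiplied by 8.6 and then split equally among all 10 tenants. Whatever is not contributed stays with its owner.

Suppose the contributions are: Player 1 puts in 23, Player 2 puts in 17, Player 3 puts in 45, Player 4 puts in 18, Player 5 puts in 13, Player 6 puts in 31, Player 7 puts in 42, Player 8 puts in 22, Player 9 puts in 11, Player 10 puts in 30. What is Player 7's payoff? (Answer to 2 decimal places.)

Total contributed: 23 + 17 + 45 + 18 + 13 + 31 + 42 + 22 + 11 + 30 = 252.
Each receives 8.6 × 252 / 10 = 216.72 from the common-amenities fund.
Player 7 keeps 45 − 42 = 3, so Player 7's payoff is 3 + 216.72 = 219.72.

219.72 credits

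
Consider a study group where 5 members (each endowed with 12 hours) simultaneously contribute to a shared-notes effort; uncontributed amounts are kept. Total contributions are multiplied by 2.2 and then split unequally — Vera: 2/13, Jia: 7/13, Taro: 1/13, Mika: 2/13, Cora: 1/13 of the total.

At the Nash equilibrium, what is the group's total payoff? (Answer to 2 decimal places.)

74.40 hours

Each unit j contributes comes back to j as 2.2 × (j's share), so j prefers to contribute only if that share exceeds 1/2.2 = 0.4545; otherwise keeping the unit dominates.
The only share above 0.4545 is Jia's 7/13, contributing 12; the remaining 4 contribute 0. Total contributed: 12.
The shared-notes effort pays out 2.2 × 12 = 26.40 in total (split across the unequal shares, but the aggregate is all that matters for the group sum).
The 4 free-riders keep 12 each, adding 48. Group total = 48 + 26.40 = 74.40.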